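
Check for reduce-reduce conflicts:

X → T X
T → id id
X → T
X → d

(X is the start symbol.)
No reduce-reduce conflicts

Augment with X' → X and build the canonical LR(0) collection (I0 = CLOSURE({[X' → . X]}), then GOTO on every symbol after a dot until no new states appear). It has 7 states:
  I0: { [T → . id id], [X → . T X], [X → . T], [X → . d], [X' → . X] }  — shift
  I1: { [T → . id id], [X → . T X], [X → . T], [X → . d], [X → T . X], [X → T .] }  — shift, reduce
  I2: { [X' → X .] }  — accept
  I3: { [X → d .] }  — reduce
  I4: { [T → id . id] }  — shift
  I5: { [T → id id .] }  — reduce
  I6: { [X → T X .] }  — reduce

No state contains more than one complete item.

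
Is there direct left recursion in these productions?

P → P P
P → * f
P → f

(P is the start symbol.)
Direct left recursion occurs when N → N α for some non-terminal N (the right-hand side begins with the left-hand side itself).

P → P P: LEFT RECURSIVE (starts with P)
P → * f: starts with '*'
P → f: starts with f

The grammar has direct left recursion on: P.

Answer: Yes, P is left-recursive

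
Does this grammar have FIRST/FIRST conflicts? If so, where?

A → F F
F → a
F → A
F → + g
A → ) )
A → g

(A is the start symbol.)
Yes. A → F F / A → ')' ')' on { ')' }; A → F F / A → g on { 'g' }; F → a / F → A on { 'a' }; F → A / F → '+' g on { '+' }

FIRST sets of the non-terminals at (or reachable through a nullable prefix from) the front of some alternative:
  FIRST(F) = { ')', '+', 'a', 'g' }
  FIRST(A) = { ')', '+', 'a', 'g' }

Productions for A:
  A → F F: FIRST = { ')', '+', 'a', 'g' }
  A → ) ): FIRST = { ')' }
  A → g: FIRST = { 'g' }
Productions for F:
  F → a: FIRST = { 'a' }
  F → A: FIRST = { ')', '+', 'a', 'g' }
  F → + g: FIRST = { '+' }

Conflict for A: A → F F and A → ) )
  Overlap: { ')' }
Conflict for A: A → F F and A → g
  Overlap: { 'g' }
Conflict for F: F → a and F → A
  Overlap: { 'a' }
Conflict for F: F → A and F → + g
  Overlap: { '+' }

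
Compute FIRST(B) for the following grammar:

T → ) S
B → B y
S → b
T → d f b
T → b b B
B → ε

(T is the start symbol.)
{ 'y', ε }

From B → B y:
  - B is the symbol being defined: contributes nothing new
    B is nullable, so continue to the next symbol
  - y is a terminal: add 'y' and stop
From B → ε:
  - ε-production, so ε ∈ FIRST(B)

Collecting: FIRST(B) = { 'y', ε }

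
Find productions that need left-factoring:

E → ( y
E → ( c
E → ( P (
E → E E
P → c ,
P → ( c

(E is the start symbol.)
Left-factoring is needed when two productions for the same non-terminal
share a common prefix on the right-hand side.

Productions for E:
  E → ( y
  E → ( c
  E → ( P (
  E → E E
Productions for P:
  P → c ,
  P → ( c

Found common prefix '(' in productions for E

Answer: Yes, E has productions with common prefix '('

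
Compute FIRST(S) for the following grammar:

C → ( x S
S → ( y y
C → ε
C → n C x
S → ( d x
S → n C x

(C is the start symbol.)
{ '(', 'n' }

From S → ( y y:
  - '(' is a terminal: add '(' and stop
From S → ( d x:
  - '(' is a terminal: add '(' and stop
From S → n C x:
  - n is a terminal: add 'n' and stop

Collecting: FIRST(S) = { '(', 'n' }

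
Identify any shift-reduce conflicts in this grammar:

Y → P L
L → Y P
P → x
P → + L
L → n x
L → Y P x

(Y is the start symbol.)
Yes — I9: [L → Y P .] vs [L → Y P . x]

A shift-reduce conflict occurs when an LR(0) state has both:
  - a complete (reduce) item [A → α .] (dot at the end), and
  - a shift item [B → β . c γ] (dot before a terminal).

Augment with Y' → Y and build the canonical LR(0) collection (I0 = CLOSURE({[Y' → . Y]}), then GOTO on every symbol after a dot until no new states appear). It has 12 states:
  I0: { [P → . + L], [P → . x], [Y → . P L], [Y' → . Y] }  — shift
  I1: { [L → . Y P x], [L → . Y P], [L → . n x], [P → + . L], [P → . + L], [P → . x], [Y → . P L] }  — shift
  I2: { [L → . Y P x], [L → . Y P], [L → . n x], [P → . + L], [P → . x], [Y → . P L], [Y → P . L] }  — shift
  I3: { [Y' → Y .] }  — accept
  I4: { [P → x .] }  — reduce
  I5: { [Y → P L .] }  — reduce
  I6: { [L → Y . P x], [L → Y . P], [P → . + L], [P → . x] }  — shift
  I7: { [L → n . x] }  — shift
  I8: { [L → n x .] }  — reduce
  I9: { [L → Y P . x], [L → Y P .] }  — shift, reduce
  I10: { [L → Y P x .] }  — reduce
  I11: { [P → + L .] }  — reduce

I9 contains reduce item [L → Y P .] and shift item [L → Y P . x] — shift-reduce conflict.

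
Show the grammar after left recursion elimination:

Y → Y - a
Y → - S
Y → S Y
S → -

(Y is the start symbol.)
Y is directly left-recursive. The standard transformation for
  A → A α₁ | ... | A α_m | β₁ | ... | β_n
is
  A  → β₁ A' | ... | β_n A'
  A' → α₁ A' | ... | α_m A' | ε

Y → - S becomes Y → - S Y'
Y → S Y becomes Y → S Y Y'
Y → Y - a becomes Y' → - a Y'
Add Y' → ε

Productions for other non-terminals are unchanged:
  S → -

Resulting grammar:
Y → - S Y'
Y → S Y Y'
Y' → - a Y'
Y' → ε
S → -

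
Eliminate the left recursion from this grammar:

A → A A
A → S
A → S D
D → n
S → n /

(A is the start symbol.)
A → S A'
A → S D A'
A' → A A'
A' → ε
D → n
S → n /

A is directly left-recursive. The standard transformation for
  A → A α₁ | ... | A α_m | β₁ | ... | β_n
is
  A  → β₁ A' | ... | β_n A'
  A' → α₁ A' | ... | α_m A' | ε

A → S becomes A → S A'
A → S D becomes A → S D A'
A → A A becomes A' → A A'
Add A' → ε

Productions for other non-terminals are unchanged:
  D → n
  S → n /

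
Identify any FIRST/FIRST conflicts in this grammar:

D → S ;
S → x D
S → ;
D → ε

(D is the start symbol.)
A FIRST/FIRST conflict occurs when two productions N → α and N → β for the same non-terminal have FIRST(α) ∩ FIRST(β) ≠ ∅ (with ε ∈ FIRST of a nullable right-hand side, so two nullable alternatives also conflict).

FIRST sets of the non-terminals at (or reachable through a nullable prefix from) the front of some alternative:
  FIRST(S) = { ';', 'x' }

Productions for D:
  D → S ;: FIRST = { ';', 'x' }
  D → ε: FIRST = { ε }
Productions for S:
  S → x D: FIRST = { 'x' }
  S → ;: FIRST = { ';' }

All alternatives of each non-terminal have pairwise disjoint FIRST sets.

Answer: No FIRST/FIRST conflicts.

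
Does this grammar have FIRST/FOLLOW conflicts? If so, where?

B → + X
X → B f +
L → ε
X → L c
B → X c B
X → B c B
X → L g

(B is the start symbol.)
No FIRST/FOLLOW conflicts.

A FIRST/FOLLOW conflict occurs when a non-terminal N has a nullable alternative N → β (β ⇒* ε) and another alternative N → α with FIRST(α) ∩ FOLLOW(N) ≠ ∅: on such a lookahead the parser cannot decide between expanding α and letting N vanish via β.

Nullable non-terminals: L.
L has a nullable alternative but only one production, so nothing to check.

B, X have no nullable alternative, so no FIRST/FOLLOW check is needed there.

No FIRST/FOLLOW conflicts found.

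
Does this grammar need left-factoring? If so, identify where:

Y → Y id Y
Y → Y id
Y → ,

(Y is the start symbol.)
Yes, Y has productions with common prefix 'Y id'

Left-factoring is needed when two productions for the same non-terminal
share a common prefix on the right-hand side.

Productions for Y:
  Y → Y id Y
  Y → Y id
  Y → ,

Found common prefix 'Y id' in productions for Y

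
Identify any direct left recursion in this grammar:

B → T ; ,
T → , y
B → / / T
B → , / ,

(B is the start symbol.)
No direct left recursion

B → T ; ,: starts with T
T → , y: starts with ','
B → / / T: starts with '/'
B → , / ,: starts with ','

No direct left recursion found.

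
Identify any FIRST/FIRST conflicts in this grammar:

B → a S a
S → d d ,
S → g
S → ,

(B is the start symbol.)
No FIRST/FIRST conflicts.

Productions for S:
  S → d d ,: FIRST = { 'd' }
  S → g: FIRST = { 'g' }
  S → ,: FIRST = { ',' }
B has only one production, so no FIRST/FIRST conflict is possible there.

All alternatives of each non-terminal have pairwise disjoint FIRST sets.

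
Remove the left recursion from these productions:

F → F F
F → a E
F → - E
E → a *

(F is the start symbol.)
F is directly left-recursive. The standard transformation for
  A → A α₁ | ... | A α_m | β₁ | ... | β_n
is
  A  → β₁ A' | ... | β_n A'
  A' → α₁ A' | ... | α_m A' | ε

F → a E becomes F → a E F'
F → - E becomes F → - E F'
F → F F becomes F' → F F'
Add F' → ε

Productions for other non-terminals are unchanged:
  E → a *

Resulting grammar:
F → a E F'
F → - E F'
F' → F F'
F' → ε
E → a *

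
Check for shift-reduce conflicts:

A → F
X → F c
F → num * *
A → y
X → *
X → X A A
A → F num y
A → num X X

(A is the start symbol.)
Yes — I2: [A → F .] vs [A → F . num y]; I5: [X → * .] vs [F → num * . *]; I13: [A → F .] vs [A → F . num y]; I14: [A → num X X .] vs [A → . num X X]

A shift-reduce conflict occurs when an LR(0) state has both:
  - a complete (reduce) item [A → α .] (dot at the end), and
  - a shift item [B → β . c γ] (dot before a terminal).

Augment with A' → A and build the canonical LR(0) collection (I0 = CLOSURE({[A' → . A]}), then GOTO on every symbol after a dot until no new states appear). It has 19 states:
  I0: { [A → . F num y], [A → . F], [A → . num X X], [A → . y], [A' → . A], [F → . num * *] }  — shift
  I1: { [A' → A .] }  — accept
  I2: { [A → F . num y], [A → F .] }  — shift, reduce
  I3: { [A → num . X X], [F → . num * *], [F → num . * *], [X → . *], [X → . F c], [X → . X A A] }  — shift
  I4: { [A → y .] }  — reduce
  I5: { [F → num * . *], [X → * .] }  — shift, reduce
  I6: { [X → F . c] }  — shift
  I7: { [A → . F num y], [A → . F], [A → . num X X], [A → . y], [A → num X . X], [F → . num * *], [X → . *], [X → . F c], [X → . X A A], [X → X . A A] }  — shift
  I8: { [F → num . * *] }  — shift
  I9: { [F → num * . *] }  — shift
  I10: { [F → num * * .] }  — reduce
  I11: { [X → * .] }  — reduce
  I12: { [A → . F num y], [A → . F], [A → . num X X], [A → . y], [F → . num * *], [X → X A . A] }  — shift
  I13: { [A → F . num y], [A → F .], [X → F . c] }  — shift, reduce
  I14: { [A → . F num y], [A → . F], [A → . num X X], [A → . y], [A → num X X .], [F → . num * *], [X → X . A A] }  — shift, reduce
  I15: { [X → F c .] }  — reduce
  I16: { [A → F num . y] }  — shift
  I17: { [A → F num y .] }  — reduce
  I18: { [X → X A A .] }  — reduce

I2 contains reduce item [A → F .] and shift item [A → F . num y] — shift-reduce conflict.
I5 contains reduce item [X → * .] and shift item [F → num * . *] — shift-reduce conflict.
I13 contains reduce item [A → F .] and shift items [A → F . num y], [X → F . c] — shift-reduce conflict.
I14 contains reduce item [A → num X X .] and shift items [A → . num X X], [A → . y], [F → . num * *] — shift-reduce conflict.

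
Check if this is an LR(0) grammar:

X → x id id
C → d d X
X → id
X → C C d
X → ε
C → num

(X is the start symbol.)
No. Shift-reduce conflict between [X → .] and [C → . d d X]

A grammar is LR(0) if no state in the canonical LR(0) collection has:
  - both a shift item (dot before a terminal) and a complete item (shift-reduce conflict), or
  - two or more complete items (reduce-reduce conflict; the accept item [X' → X .] counts as a complete item here).

Augment with X' → X and build the canonical LR(0) collection (I0 = CLOSURE({[X' → . X]}), then GOTO on every symbol after a dot until no new states appear). It has 13 states:
  I0: { [C → . d d X], [C → . num], [X → . C C d], [X → . id], [X → . x id id], [X → .], [X' → . X] }  — shift, reduce
  I1: { [C → . d d X], [C → . num], [X → C . C d] }  — shift
  I2: { [X' → X .] }  — accept
  I3: { [C → d . d X] }  — shift
  I4: { [X → id .] }  — reduce
  I5: { [C → num .] }  — reduce
  I6: { [X → x . id id] }  — shift
  I7: { [X → x id . id] }  — shift
  I8: { [X → x id id .] }  — reduce
  I9: { [C → . d d X], [C → . num], [C → d d . X], [X → . C C d], [X → . id], [X → . x id id], [X → .] }  — shift, reduce
  I10: { [C → d d X .] }  — reduce
  I11: { [X → C C . d] }  — shift
  I12: { [X → C C d .] }  — reduce

Conflict in state I0:
  Shift-reduce conflict between [X → .] and [C → . d d X]
So the grammar is NOT LR(0).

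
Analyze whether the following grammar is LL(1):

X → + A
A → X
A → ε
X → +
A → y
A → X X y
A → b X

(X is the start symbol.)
No. Predict set conflict for X: { '+' }

Relevant sets:
  FIRST(X) = { '+' }
  FOLLOW(A) = { $, '+', 'y' }

For X:
  PREDICT(X → '+' A) = { '+' }
  PREDICT(X → '+') = { '+' }
For A:
  PREDICT(A → X) = { '+' }
  PREDICT(A → ε) = { $, '+', 'y' }
  PREDICT(A → y) = { 'y' }
  PREDICT(A → X X y) = { '+' }
  PREDICT(A → b X) = { 'b' }

Conflict found: Predict set conflict for X: { '+' }
The grammar is NOT LL(1).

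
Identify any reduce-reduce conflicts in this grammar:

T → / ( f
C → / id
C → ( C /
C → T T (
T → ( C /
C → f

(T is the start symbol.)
A reduce-reduce conflict occurs when an LR(0) state has two complete items [A → α .] and [B → β .] — both call for a reduction, and with no lookahead the parser cannot choose between them.

Augment with T' → T and build the canonical LR(0) collection (I0 = CLOSURE({[T' → . T]}), then GOTO on every symbol after a dot until no new states appear). It has 17 states:
  I0: { [T → . ( C /], [T → . / ( f], [T' → . T] }  — shift
  I1: { [C → . ( C /], [C → . / id], [C → . T T (], [C → . f], [T → ( . C /], [T → . ( C /], [T → . / ( f] }  — shift
  I2: { [T → / . ( f] }  — shift
  I3: { [T' → T .] }  — accept
  I4: { [T → / ( . f] }  — shift
  I5: { [T → / ( f .] }  — reduce
  I6: { [C → ( . C /], [C → . ( C /], [C → . / id], [C → . T T (], [C → . f], [T → ( . C /], [T → . ( C /], [T → . / ( f] }  — shift
  I7: { [C → / . id], [T → / . ( f] }  — shift
  I8: { [T → ( C . /] }  — shift
  I9: { [C → T . T (], [T → . ( C /], [T → . / ( f] }  — shift
  I10: { [C → f .] }  — reduce
  I11: { [C → T T . (] }  — shift
  I12: { [C → T T ( .] }  — reduce
  I13: { [T → ( C / .] }  — reduce
  I14: { [C → / id .] }  — reduce
  I15: { [C → ( C . /], [T → ( C . /] }  — shift
  I16: { [C → ( C / .], [T → ( C / .] }  — 2 reduces

I16 contains complete items [C → ( C / .], [T → ( C / .] — reduce-reduce conflict.

Answer: Yes — I16: [C → ( C / .] vs [T → ( C / .]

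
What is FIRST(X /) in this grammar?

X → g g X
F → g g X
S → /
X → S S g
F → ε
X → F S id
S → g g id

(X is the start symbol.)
FIRST sets of the non-terminals involved (from the grammar, by fixed-point iteration):
  FIRST(X) = { '/', 'g' }

To compute FIRST(X /), process the symbols left to right:
Symbol X is a non-terminal. Add FIRST(X) \ {ε} = { '/', 'g' }
X is not nullable (ε ∉ FIRST(X)), so stop here.
FIRST(X /) = { '/', 'g' }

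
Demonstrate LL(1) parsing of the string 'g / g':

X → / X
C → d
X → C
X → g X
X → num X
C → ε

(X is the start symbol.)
LL(1) parsing maintains a stack (initially the start symbol over $) and the input. At each step: if the stack top is a terminal, match it against the current input token; if it is a non-terminal N, replace it with the RHS of M[N, lookahead] (the unique production whose predict set contains the lookahead).

Stack is shown with the top on the left.

Stack  Input    Action
----------------------
X $    g / g $  output X → g X
g X $  g / g $  match 'g'
X $    / g $    output X → / X
/ X $  / g $    match '/'
X $    g $      output X → g X
g X $  g $      match 'g'
X $    $        output X → C
C $    $        output C → ε
$      $        accept

The string is accepted.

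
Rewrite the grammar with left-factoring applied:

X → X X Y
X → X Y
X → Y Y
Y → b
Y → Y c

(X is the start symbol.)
X → X X'
X' → X Y
X' → Y
X → Y Y
Y → b
Y → Y c

Left-factoring transforms A → αβ₁ | αβ₂ into A → αA' and A' → β₁ | β₂
(α is the longest common prefix among the alternatives). Repeat until
no nonterminal has two alternatives with a common prefix.

Round 1: X has alternatives sharing prefix 'X'. Introduce X': X → X X'
  Add: X' → X Y
  Add: X' → Y

No remaining common prefixes — done.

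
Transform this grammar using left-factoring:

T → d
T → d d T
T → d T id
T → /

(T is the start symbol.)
Left-factoring transforms A → αβ₁ | αβ₂ into A → αA' and A' → β₁ | β₂
(α is the longest common prefix among the alternatives). Repeat until
no nonterminal has two alternatives with a common prefix.

Round 1: T has alternatives sharing prefix 'd'. Introduce T': T → d T'
  Add: T' → ε
  Add: T' → d T
  Add: T' → T id

No remaining common prefixes — done.

Resulting grammar:
T → d T'
T' → ε
T' → d T
T' → T id
T → /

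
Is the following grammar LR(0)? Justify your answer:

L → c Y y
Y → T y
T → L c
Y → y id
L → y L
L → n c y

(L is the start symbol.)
Yes, the grammar is LR(0)

Augment with L' → L and build the canonical LR(0) collection (I0 = CLOSURE({[L' → . L]}), then GOTO on every symbol after a dot until no new states appear). It has 16 states:
  I0: { [L → . c Y y], [L → . n c y], [L → . y L], [L' → . L] }  — shift
  I1: { [L' → L .] }  — accept
  I2: { [L → . c Y y], [L → . n c y], [L → . y L], [L → c . Y y], [T → . L c], [Y → . T y], [Y → . y id] }  — shift
  I3: { [L → n . c y] }  — shift
  I4: { [L → . c Y y], [L → . n c y], [L → . y L], [L → y . L] }  — shift
  I5: { [L → y L .] }  — reduce
  I6: { [L → n c . y] }  — shift
  I7: { [L → n c y .] }  — reduce
  I8: { [T → L . c] }  — shift
  I9: { [Y → T . y] }  — shift
  I10: { [L → c Y . y] }  — shift
  I11: { [L → . c Y y], [L → . n c y], [L → . y L], [L → y . L], [Y → y . id] }  — shift
  I12: { [Y → y id .] }  — reduce
  I13: { [L → c Y y .] }  — reduce
  I14: { [Y → T y .] }  — reduce
  I15: { [T → L c .] }  — reduce

Every state is either a pure shift/goto state or contains exactly one complete item and nothing to shift — no conflicts. The grammar is LR(0).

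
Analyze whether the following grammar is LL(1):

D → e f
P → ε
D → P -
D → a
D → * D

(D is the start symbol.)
Yes, the grammar is LL(1).

A grammar is LL(1) if for each non-terminal N with multiple productions, the predict sets of those productions are pairwise disjoint, where PREDICT(N → α) = (FIRST(α) \ {ε}) ∪ (FOLLOW(N) if α ⇒* ε).

Relevant sets:
  FIRST(P) = { ε }

For D:
  PREDICT(D → e f) = { 'e' }
  PREDICT(D → P '-') = { '-' }
  PREDICT(D → a) = { 'a' }
  PREDICT(D → '*' D) = { '*' }
P has a single production, so nothing to check there.

All predict sets are disjoint. The grammar IS LL(1).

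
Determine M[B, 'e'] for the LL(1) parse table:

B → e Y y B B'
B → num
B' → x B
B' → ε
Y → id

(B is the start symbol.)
To find M[B, 'e'], we find productions for B where 'e' is in the predict set (PREDICT(N → α) = (FIRST(α) \ {ε}) ∪ (FOLLOW(N) if α ⇒* ε)).

B → e Y y B B': PREDICT = { 'e' }
  'e' is in predict set, so this production goes in M[B, 'e']
B → num: PREDICT = { 'num' }

M[B, 'e'] = B → e Y y B B'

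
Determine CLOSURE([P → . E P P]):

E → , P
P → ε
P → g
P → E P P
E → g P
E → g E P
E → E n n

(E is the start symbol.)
{ [E → . , P], [E → . E n n], [E → . g E P], [E → . g P], [P → . E P P] }

Start with: [P → . E P P]
  [P → . E P P] has the dot before E: add [E → . , P], [E → . g P], [E → . g E P], [E → . E n n]
No further items can be added.

CLOSURE = { [E → . , P], [E → . E n n], [E → . g E P], [E → . g P], [P → . E P P] }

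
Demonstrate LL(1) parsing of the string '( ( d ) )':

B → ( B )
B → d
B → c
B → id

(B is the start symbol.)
Stack is shown with the top on the left.

Stack      Input        Action
------------------------------
B $        ( ( d ) ) $  output B → ( B )
( B ) $    ( ( d ) ) $  match '('
B ) $      ( d ) ) $    output B → ( B )
( B ) ) $  ( d ) ) $    match '('
B ) ) $    d ) ) $      output B → d
d ) ) $    d ) ) $      match 'd'
) ) $      ) ) $        match ')'
) $        ) $          match ')'
$          $            accept

The string is accepted.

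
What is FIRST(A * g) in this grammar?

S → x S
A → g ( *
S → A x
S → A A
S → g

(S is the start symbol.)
{ 'g' }

FIRST sets of the non-terminals involved (from the grammar, by fixed-point iteration):
  FIRST(A) = { 'g' }

To compute FIRST(A * g), process the symbols left to right:
Symbol A is a non-terminal. Add FIRST(A) \ {ε} = { 'g' }
A is not nullable (ε ∉ FIRST(A)), so stop here.
FIRST(A * g) = { 'g' }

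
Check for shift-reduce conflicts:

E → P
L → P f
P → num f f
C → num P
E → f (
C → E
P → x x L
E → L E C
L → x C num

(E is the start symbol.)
Augment with E' → E and build the canonical LR(0) collection (I0 = CLOSURE({[E' → . E]}), then GOTO on every symbol after a dot until no new states appear). It has 24 states:
  I0: { [E → . L E C], [E → . P], [E → . f (], [E' → . E], [L → . P f], [L → . x C num], [P → . num f f], [P → . x x L] }  — shift
  I1: { [E' → E .] }  — accept
  I2: { [E → . L E C], [E → . P], [E → . f (], [E → L . E C], [L → . P f], [L → . x C num], [P → . num f f], [P → . x x L] }  — shift
  I3: { [E → P .], [L → P . f] }  — shift, reduce
  I4: { [E → f . (] }  — shift
  I5: { [P → num . f f] }  — shift
  I6: { [C → . E], [C → . num P], [E → . L E C], [E → . P], [E → . f (], [L → . P f], [L → . x C num], [L → x . C num], [P → . num f f], [P → . x x L], [P → x . x L] }  — shift
  I7: { [L → x C . num] }  — shift
  I8: { [C → E .] }  — reduce
  I9: { [C → num . P], [P → . num f f], [P → . x x L], [P → num . f f] }  — shift
  I10: { [C → . E], [C → . num P], [E → . L E C], [E → . P], [E → . f (], [L → . P f], [L → . x C num], [L → x . C num], [P → . num f f], [P → . x x L], [P → x . x L], [P → x x . L] }  — shift
  I11: { [E → . L E C], [E → . P], [E → . f (], [E → L . E C], [L → . P f], [L → . x C num], [P → . num f f], [P → . x x L], [P → x x L .] }  — shift, reduce
  I12: { [C → . E], [C → . num P], [E → . L E C], [E → . P], [E → . f (], [E → L E . C], [L → . P f], [L → . x C num], [P → . num f f], [P → . x x L] }  — shift
  I13: { [E → L E C .] }  — reduce
  I14: { [C → num P .] }  — reduce
  I15: { [P → num f . f] }  — shift
  I16: { [P → x . x L] }  — shift
  I17: { [L → . P f], [L → . x C num], [P → . num f f], [P → . x x L], [P → x x . L] }  — shift
  I18: { [P → x x L .] }  — reduce
  I19: { [L → P . f] }  — shift
  I20: { [L → P f .] }  — reduce
  I21: { [P → num f f .] }  — reduce
  I22: { [L → x C num .] }  — reduce
  I23: { [E → f ( .] }  — reduce

I3 contains reduce item [E → P .] and shift item [L → P . f] — shift-reduce conflict.
I11 contains reduce item [P → x x L .] and shift items [E → . f (], [L → . x C num], [P → . num f f], [P → . x x L] — shift-reduce conflict.

Answer: Yes — I3: [E → P .] vs [L → P . f]; I11: [P → x x L .] vs [E → . f (]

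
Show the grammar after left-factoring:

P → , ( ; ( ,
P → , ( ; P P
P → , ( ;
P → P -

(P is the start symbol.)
P → , ( ; P'
P' → ( ,
P' → P P
P' → ε
P → P -

Left-factoring transforms A → αβ₁ | αβ₂ into A → αA' and A' → β₁ | β₂
(α is the longest common prefix among the alternatives). Repeat until
no nonterminal has two alternatives with a common prefix.

Round 1: P has alternatives sharing prefix ', ( ;'. Introduce P': P → , ( ; P'
  Add: P' → ( ,
  Add: P' → P P
  Add: P' → ε

No remaining common prefixes — done.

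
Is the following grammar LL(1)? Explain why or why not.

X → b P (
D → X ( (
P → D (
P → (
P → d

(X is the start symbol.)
Yes, the grammar is LL(1).

A grammar is LL(1) if for each non-terminal N with multiple productions, the predict sets of those productions are pairwise disjoint, where PREDICT(N → α) = (FIRST(α) \ {ε}) ∪ (FOLLOW(N) if α ⇒* ε).

Relevant sets:
  FIRST(D) = { 'b' }

For P:
  PREDICT(P → D '(') = { 'b' }
  PREDICT(P → '(') = { '(' }
  PREDICT(P → d) = { 'd' }
X, D have a single production, so nothing to check there.

All predict sets are disjoint. The grammar IS LL(1).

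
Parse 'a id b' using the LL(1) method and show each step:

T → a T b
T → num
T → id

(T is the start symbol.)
LL(1) parsing maintains a stack (initially the start symbol over $) and the input. At each step: if the stack top is a terminal, match it against the current input token; if it is a non-terminal N, replace it with the RHS of M[N, lookahead] (the unique production whose predict set contains the lookahead).

Stack is shown with the top on the left.

Stack    Input     Action
-------------------------
T $      a id b $  output T → a T b
a T b $  a id b $  match 'a'
T b $    id b $    output T → id
id b $   id b $    match 'id'
b $      b $       match 'b'
$        $         accept

The string is accepted.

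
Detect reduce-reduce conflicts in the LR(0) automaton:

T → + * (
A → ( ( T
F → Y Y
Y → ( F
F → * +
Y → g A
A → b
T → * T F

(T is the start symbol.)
No reduce-reduce conflicts

A reduce-reduce conflict occurs when an LR(0) state has two complete items [A → α .] and [B → β .] — both call for a reduction, and with no lookahead the parser cannot choose between them.

Augment with T' → T and build the canonical LR(0) collection (I0 = CLOSURE({[T' → . T]}), then GOTO on every symbol after a dot until no new states appear). It has 20 states:
  I0: { [T → . * T F], [T → . + * (], [T' → . T] }  — shift
  I1: { [T → * . T F], [T → . * T F], [T → . + * (] }  — shift
  I2: { [T → + . * (] }  — shift
  I3: { [T' → T .] }  — accept
  I4: { [T → + * . (] }  — shift
  I5: { [T → + * ( .] }  — reduce
  I6: { [F → . * +], [F → . Y Y], [T → * T . F], [Y → . ( F], [Y → . g A] }  — shift
  I7: { [F → . * +], [F → . Y Y], [Y → ( . F], [Y → . ( F], [Y → . g A] }  — shift
  I8: { [F → * . +] }  — shift
  I9: { [T → * T F .] }  — reduce
  I10: { [F → Y . Y], [Y → . ( F], [Y → . g A] }  — shift
  I11: { [A → . ( ( T], [A → . b], [Y → g . A] }  — shift
  I12: { [A → ( . ( T] }  — shift
  I13: { [Y → g A .] }  — reduce
  I14: { [A → b .] }  — reduce
  I15: { [A → ( ( . T], [T → . * T F], [T → . + * (] }  — shift
  I16: { [A → ( ( T .] }  — reduce
  I17: { [F → Y Y .] }  — reduce
  I18: { [F → * + .] }  — reduce
  I19: { [Y → ( F .] }  — reduce

No state contains more than one complete item.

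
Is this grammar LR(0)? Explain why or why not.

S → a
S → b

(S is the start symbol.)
Yes, the grammar is LR(0)

A grammar is LR(0) if no state in the canonical LR(0) collection has:
  - both a shift item (dot before a terminal) and a complete item (shift-reduce conflict), or
  - two or more complete items (reduce-reduce conflict; the accept item [S' → S .] counts as a complete item here).

Augment with S' → S and build the canonical LR(0) collection (I0 = CLOSURE({[S' → . S]}), then GOTO on every symbol after a dot until no new states appear). It has 4 states:
  I0: { [S → . a], [S → . b], [S' → . S] }  — shift
  I1: { [S' → S .] }  — accept
  I2: { [S → a .] }  — reduce
  I3: { [S → b .] }  — reduce

Every state is either a pure shift/goto state or contains exactly one complete item and nothing to shift — no conflicts. The grammar is LR(0).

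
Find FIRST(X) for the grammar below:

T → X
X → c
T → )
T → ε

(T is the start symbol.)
To compute FIRST(X), examine every production with X on the left-hand side, reading each right-hand side left to right until a non-nullable symbol is reached.

From X → c:
  - c is a terminal: add 'c' and stop

Collecting: FIRST(X) = { 'c' }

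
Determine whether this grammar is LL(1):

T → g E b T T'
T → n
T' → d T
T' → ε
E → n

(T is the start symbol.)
A grammar is LL(1) if for each non-terminal N with multiple productions, the predict sets of those productions are pairwise disjoint, where PREDICT(N → α) = (FIRST(α) \ {ε}) ∪ (FOLLOW(N) if α ⇒* ε).

Relevant sets:
  FOLLOW(T') = { $, 'd' }

For T:
  PREDICT(T → g E b T T') = { 'g' }
  PREDICT(T → n) = { 'n' }
For T':
  PREDICT(T' → d T) = { 'd' }
  PREDICT(T' → ε) = { $, 'd' }
E has a single production, so nothing to check there.

Conflict found: Predict set conflict for T': { 'd' }
The grammar is NOT LL(1).

Answer: No. Predict set conflict for T': { 'd' }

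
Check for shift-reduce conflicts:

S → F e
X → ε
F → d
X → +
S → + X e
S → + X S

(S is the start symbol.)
Augment with S' → S and build the canonical LR(0) collection (I0 = CLOSURE({[S' → . S]}), then GOTO on every symbol after a dot until no new states appear). It has 10 states:
  I0: { [F → . d], [S → . + X S], [S → . + X e], [S → . F e], [S' → . S] }  — shift
  I1: { [S → + . X S], [S → + . X e], [X → . +], [X → .] }  — shift, reduce
  I2: { [S → F . e] }  — shift
  I3: { [S' → S .] }  — accept
  I4: { [F → d .] }  — reduce
  I5: { [S → F e .] }  — reduce
  I6: { [X → + .] }  — reduce
  I7: { [F → . d], [S → + X . S], [S → + X . e], [S → . + X S], [S → . + X e], [S → . F e] }  — shift
  I8: { [S → + X S .] }  — reduce
  I9: { [S → + X e .] }  — reduce

I1 contains reduce item [X → .] and shift item [X → . +] — shift-reduce conflict.

Answer: Yes — I1: [X → .] vs [X → . +]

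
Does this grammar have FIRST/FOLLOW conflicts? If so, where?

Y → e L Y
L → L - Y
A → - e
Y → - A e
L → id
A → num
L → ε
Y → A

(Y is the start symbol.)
Yes. L → L '-' Y with FOLLOW(L) on { '-' }

A FIRST/FOLLOW conflict occurs when a non-terminal N has a nullable alternative N → β (β ⇒* ε) and another alternative N → α with FIRST(α) ∩ FOLLOW(N) ≠ ∅: on such a lookahead the parser cannot decide between expanding α and letting N vanish via β.

Nullable non-terminals: L.
FIRST sets used below: FIRST(L) = { '-', 'id', ε }

L: nullable alternative(s) L → ε; FOLLOW(L) = { '-', 'e', 'num' }
  L → L - Y: FIRST \ {ε} = { '-', 'id' } — overlaps FOLLOW(L) on { '-' }: CONFLICT
  L → id: FIRST \ {ε} = { 'id' } — disjoint from FOLLOW(L)
  L → ε: FIRST \ {ε} = { } — this is the only nullable alternative, skip

A, Y have no nullable alternative, so no FIRST/FOLLOW check is needed there.

So the grammar has 1 FIRST/FOLLOW conflict (marked CONFLICT above).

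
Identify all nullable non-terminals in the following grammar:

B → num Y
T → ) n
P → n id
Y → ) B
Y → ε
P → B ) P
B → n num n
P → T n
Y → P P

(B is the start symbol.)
{ 'Y' }

ε-productions: Y → ε
So Y is immediately nullable.
No further non-terminal can be added: every production for the remaining non-terminals contains a terminal or a non-nullable non-terminal.
Nullable = { 'Y' }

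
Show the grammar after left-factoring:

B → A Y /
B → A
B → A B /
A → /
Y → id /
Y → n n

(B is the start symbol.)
B → A B'
B' → Y /
B' → ε
B' → B /
A → /
Y → id /
Y → n n

Left-factoring transforms A → αβ₁ | αβ₂ into A → αA' and A' → β₁ | β₂
(α is the longest common prefix among the alternatives). Repeat until
no nonterminal has two alternatives with a common prefix.

Round 1: B has alternatives sharing prefix 'A'. Introduce B': B → A B'
  Add: B' → Y /
  Add: B' → ε
  Add: B' → B /

No remaining common prefixes — done.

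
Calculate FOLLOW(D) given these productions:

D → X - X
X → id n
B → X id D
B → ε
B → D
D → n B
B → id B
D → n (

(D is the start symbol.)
{ $ }

D is the start symbol, so $ ∈ FOLLOW(D).
In B → X id D: D is at the end, add FOLLOW(B)
In B → D: D is at the end, add FOLLOW(B)

The FOLLOW sets referred to above (computed the same way, to a fixed point):
  FOLLOW(B) = { $ }

Taking the union: FOLLOW(D) = { $ }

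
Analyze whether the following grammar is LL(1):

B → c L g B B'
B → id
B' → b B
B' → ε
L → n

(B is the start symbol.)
A grammar is LL(1) if for each non-terminal N with multiple productions, the predict sets of those productions are pairwise disjoint, where PREDICT(N → α) = (FIRST(α) \ {ε}) ∪ (FOLLOW(N) if α ⇒* ε).

Relevant sets:
  FOLLOW(B') = { $, 'b' }

For B:
  PREDICT(B → c L g B B') = { 'c' }
  PREDICT(B → id) = { 'id' }
For B':
  PREDICT(B' → b B) = { 'b' }
  PREDICT(B' → ε) = { $, 'b' }
L has a single production, so nothing to check there.

Conflict found: Predict set conflict for B': { 'b' }
The grammar is NOT LL(1).

Answer: No. Predict set conflict for B': { 'b' }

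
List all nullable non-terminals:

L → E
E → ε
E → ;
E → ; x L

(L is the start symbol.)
{ 'E', 'L' }

A non-terminal is nullable if it can derive ε (the empty string): either it has an ε-production, or it has a production whose right-hand side consists entirely of nullable non-terminals.

ε-productions: E → ε
So E is immediately nullable.
L → E: every symbol on the right is nullable, so L is nullable too.
Every non-terminal is now nullable.
Nullable = { 'E', 'L' }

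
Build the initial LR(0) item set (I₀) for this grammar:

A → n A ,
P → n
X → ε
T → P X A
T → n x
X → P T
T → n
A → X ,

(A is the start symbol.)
{ [A → . X ,], [A → . n A ,], [A' → . A], [P → . n], [X → . P T], [X → .] }

First, augment the grammar with A' → A
I₀ = CLOSURE({ [A' → . A] }):
  [A' → . A] has the dot before A: add [A → . n A ,], [A → . X ,]
  [A → . X ,] has the dot before X: add [X → .], [X → . P T]
  [X → . P T] has the dot before P: add [P → . n]
No further items can be added.

I₀ = { [A → . X ,], [A → . n A ,], [A' → . A], [P → . n], [X → . P T], [X → .] }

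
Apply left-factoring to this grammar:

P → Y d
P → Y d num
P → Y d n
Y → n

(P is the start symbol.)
P → Y d P'
P' → ε
P' → num
P' → n
Y → n

Left-factoring transforms A → αβ₁ | αβ₂ into A → αA' and A' → β₁ | β₂
(α is the longest common prefix among the alternatives). Repeat until
no nonterminal has two alternatives with a common prefix.

Round 1: P has alternatives sharing prefix 'Y d'. Introduce P': P → Y d P'
  Add: P' → ε
  Add: P' → num
  Add: P' → n

No remaining common prefixes — done.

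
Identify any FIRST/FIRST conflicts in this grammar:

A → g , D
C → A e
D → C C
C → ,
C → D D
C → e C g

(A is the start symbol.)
FIRST sets of the non-terminals at (or reachable through a nullable prefix from) the front of some alternative:
  FIRST(A) = { 'g' }
  FIRST(D) = { ',', 'e', 'g' }

Productions for C:
  C → A e: FIRST = { 'g' }
  C → ,: FIRST = { ',' }
  C → D D: FIRST = { ',', 'e', 'g' }
  C → e C g: FIRST = { 'e' }
A, D have only one production, so no FIRST/FIRST conflict is possible there.

Conflict for C: C → A e and C → D D
  Overlap: { 'g' }
Conflict for C: C → , and C → D D
  Overlap: { ',' }
Conflict for C: C → D D and C → e C g
  Overlap: { 'e' }

Answer: Yes. C → A e / C → D D on { 'g' }; C → ',' / C → D D on { ',' }; C → D D / C → e C g on { 'e' }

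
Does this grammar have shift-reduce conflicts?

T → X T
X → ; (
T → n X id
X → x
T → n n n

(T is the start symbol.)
No shift-reduce conflicts

A shift-reduce conflict occurs when an LR(0) state has both:
  - a complete (reduce) item [A → α .] (dot at the end), and
  - a shift item [B → β . c γ] (dot before a terminal).

Augment with T' → T and build the canonical LR(0) collection (I0 = CLOSURE({[T' → . T]}), then GOTO on every symbol after a dot until no new states appear). It has 12 states:
  I0: { [T → . X T], [T → . n X id], [T → . n n n], [T' → . T], [X → . ; (], [X → . x] }  — shift
  I1: { [X → ; . (] }  — shift
  I2: { [T' → T .] }  — accept
  I3: { [T → . X T], [T → . n X id], [T → . n n n], [T → X . T], [X → . ; (], [X → . x] }  — shift
  I4: { [T → n . X id], [T → n . n n], [X → . ; (], [X → . x] }  — shift
  I5: { [X → x .] }  — reduce
  I6: { [T → n X . id] }  — shift
  I7: { [T → n n . n] }  — shift
  I8: { [T → n n n .] }  — reduce
  I9: { [T → n X id .] }  — reduce
  I10: { [T → X T .] }  — reduce
  I11: { [X → ; ( .] }  — reduce

No state contains both a complete item and a shift item.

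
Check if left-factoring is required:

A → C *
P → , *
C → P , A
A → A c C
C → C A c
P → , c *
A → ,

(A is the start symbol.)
Left-factoring is needed when two productions for the same non-terminal
share a common prefix on the right-hand side.

Productions for A:
  A → C *
  A → A c C
  A → ,
Productions for P:
  P → , *
  P → , c *
Productions for C:
  C → P , A
  C → C A c

Found common prefix ',' in productions for P

Answer: Yes, P has productions with common prefix ','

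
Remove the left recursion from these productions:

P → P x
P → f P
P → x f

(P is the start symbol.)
P → f P P'
P → x f P'
P' → x P'
P' → ε

P is directly left-recursive. The standard transformation for
  A → A α₁ | ... | A α_m | β₁ | ... | β_n
is
  A  → β₁ A' | ... | β_n A'
  A' → α₁ A' | ... | α_m A' | ε

P → f P becomes P → f P P'
P → x f becomes P → x f P'
P → P x becomes P' → x P'
Add P' → ε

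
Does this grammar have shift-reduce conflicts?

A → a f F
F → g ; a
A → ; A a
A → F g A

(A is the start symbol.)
Augment with A' → A and build the canonical LR(0) collection (I0 = CLOSURE({[A' → . A]}), then GOTO on every symbol after a dot until no new states appear). It has 14 states:
  I0: { [A → . ; A a], [A → . F g A], [A → . a f F], [A' → . A], [F → . g ; a] }  — shift
  I1: { [A → . ; A a], [A → . F g A], [A → . a f F], [A → ; . A a], [F → . g ; a] }  — shift
  I2: { [A' → A .] }  — accept
  I3: { [A → F . g A] }  — shift
  I4: { [A → a . f F] }  — shift
  I5: { [F → g . ; a] }  — shift
  I6: { [F → g ; . a] }  — shift
  I7: { [F → g ; a .] }  — reduce
  I8: { [A → a f . F], [F → . g ; a] }  — shift
  I9: { [A → a f F .] }  — reduce
  I10: { [A → . ; A a], [A → . F g A], [A → . a f F], [A → F g . A], [F → . g ; a] }  — shift
  I11: { [A → F g A .] }  — reduce
  I12: { [A → ; A . a] }  — shift
  I13: { [A → ; A a .] }  — reduce

No state contains both a complete item and a shift item.

Answer: No shift-reduce conflicts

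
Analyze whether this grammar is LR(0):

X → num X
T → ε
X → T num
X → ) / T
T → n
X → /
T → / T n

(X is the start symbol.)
Augment with X' → X and build the canonical LR(0) collection (I0 = CLOSURE({[X' → . X]}), then GOTO on every symbol after a dot until no new states appear). It has 14 states:
  I0: { [T → . / T n], [T → . n], [T → .], [X → . ) / T], [X → . /], [X → . T num], [X → . num X], [X' → . X] }  — shift, reduce
  I1: { [X → ) . / T] }  — shift
  I2: { [T → . / T n], [T → . n], [T → .], [T → / . T n], [X → / .] }  — shift, 2 reduces
  I3: { [X → T . num] }  — shift
  I4: { [X' → X .] }  — accept
  I5: { [T → n .] }  — reduce
  I6: { [T → . / T n], [T → . n], [T → .], [X → . ) / T], [X → . /], [X → . T num], [X → . num X], [X → num . X] }  — shift, reduce
  I7: { [X → num X .] }  — reduce
  I8: { [X → T num .] }  — reduce
  I9: { [T → . / T n], [T → . n], [T → .], [T → / . T n] }  — shift, reduce
  I10: { [T → / T . n] }  — shift
  I11: { [T → / T n .] }  — reduce
  I12: { [T → . / T n], [T → . n], [T → .], [X → ) / . T] }  — shift, reduce
  I13: { [X → ) / T .] }  — reduce

Conflict in state I0:
  Shift-reduce conflict between [T → .] and [T → . / T n]
So the grammar is NOT LR(0).

Answer: No. Shift-reduce conflict between [T → .] and [T → . / T n]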